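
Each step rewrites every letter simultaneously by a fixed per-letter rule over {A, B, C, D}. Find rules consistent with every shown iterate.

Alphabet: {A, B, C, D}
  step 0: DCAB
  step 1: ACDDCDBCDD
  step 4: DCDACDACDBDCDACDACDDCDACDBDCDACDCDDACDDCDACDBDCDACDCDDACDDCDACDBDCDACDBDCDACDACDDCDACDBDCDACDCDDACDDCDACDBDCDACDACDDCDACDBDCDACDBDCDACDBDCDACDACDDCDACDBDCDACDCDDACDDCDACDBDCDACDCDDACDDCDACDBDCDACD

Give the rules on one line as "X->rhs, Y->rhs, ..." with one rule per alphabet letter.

A->B, B->CDD, C->DCD, D->ACD

  step 0 ⇒ step 1: DCAB ⇒ ACD·DCD·B·CDD
    A ↦ B
    B ↦ CDD
    C ↦ DCD
    D ↦ ACD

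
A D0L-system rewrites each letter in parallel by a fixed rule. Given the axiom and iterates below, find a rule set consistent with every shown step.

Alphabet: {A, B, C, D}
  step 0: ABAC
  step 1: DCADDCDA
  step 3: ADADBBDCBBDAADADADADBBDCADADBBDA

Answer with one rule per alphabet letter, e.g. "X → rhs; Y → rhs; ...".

  step 0 ⇒ step 1: ABAC ⇒ DC·AD·DC·DA
    A ↦ DC
    B ↦ AD
    C ↦ DA
    D ↦ BB  (constrained at step 1)

A->DC, B->AD, C->DA, D->BB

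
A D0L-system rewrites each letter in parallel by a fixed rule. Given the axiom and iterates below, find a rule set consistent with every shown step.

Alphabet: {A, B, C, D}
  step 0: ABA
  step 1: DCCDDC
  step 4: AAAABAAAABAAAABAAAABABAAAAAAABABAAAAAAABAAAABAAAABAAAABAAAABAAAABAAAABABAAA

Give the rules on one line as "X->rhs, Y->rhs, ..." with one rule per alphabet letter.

A->DC, B->CD, C->AB, D->AAA

  step 0 ⇒ step 1: ABA ⇒ DC·CD·DC
    A ↦ DC
    B ↦ CD
    C ↦ AB  (constrained at step 1)
    D ↦ AAA  (constrained at step 1)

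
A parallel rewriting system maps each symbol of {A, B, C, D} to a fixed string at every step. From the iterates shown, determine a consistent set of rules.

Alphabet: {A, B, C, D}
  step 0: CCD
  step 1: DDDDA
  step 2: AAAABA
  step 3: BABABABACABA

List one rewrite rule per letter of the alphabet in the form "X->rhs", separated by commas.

A->BA, B->CA, C->DD, D->A

  step 2 ⇒ step 3: AAAABA ⇒ BA·BA·BA·BA·CA·BA
    A ↦ BA
    B ↦ CA
  step 0 ⇒ step 1: CCD ⇒ DD·DD·A
    C ↦ DD
  step 0 ⇒ step 1: CCD ⇒ DD·DD·A
    D ↦ A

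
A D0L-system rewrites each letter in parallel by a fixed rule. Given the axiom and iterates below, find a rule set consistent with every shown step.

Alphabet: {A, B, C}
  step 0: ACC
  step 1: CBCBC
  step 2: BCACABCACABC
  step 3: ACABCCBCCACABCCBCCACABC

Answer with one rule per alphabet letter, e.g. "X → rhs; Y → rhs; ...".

A->C, B->ACA, C->BC

  step 2 ⇒ step 3: BCACABCACABC ⇒ ACA·BC·C·BC·C·ACA·BC·C·BC·C·ACA·BC
    A ↦ C
    B ↦ ACA
    C ↦ BC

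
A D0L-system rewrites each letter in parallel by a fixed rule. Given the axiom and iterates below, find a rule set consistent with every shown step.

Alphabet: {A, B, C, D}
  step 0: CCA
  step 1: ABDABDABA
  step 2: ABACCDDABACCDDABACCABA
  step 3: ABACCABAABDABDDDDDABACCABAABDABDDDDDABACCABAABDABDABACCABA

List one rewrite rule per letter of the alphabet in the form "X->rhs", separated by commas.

  step 2 ⇒ step 3: ABACCDDABACCDDABACCABA ⇒ ABA·CC·ABA·ABD·ABD·DD·DD·ABA·CC·ABA·ABD·ABD·DD·DD·ABA·CC·ABA·ABD·ABD·ABA·CC·ABA
    A ↦ ABA
    B ↦ CC
    C ↦ ABD
    D ↦ DD

A->ABA, B->CC, C->ABD, D->DD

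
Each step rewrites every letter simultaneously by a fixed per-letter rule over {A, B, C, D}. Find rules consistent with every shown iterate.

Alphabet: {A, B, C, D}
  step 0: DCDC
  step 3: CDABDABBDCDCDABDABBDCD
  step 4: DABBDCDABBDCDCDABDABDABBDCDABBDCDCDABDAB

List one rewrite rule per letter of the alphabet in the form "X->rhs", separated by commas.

A->BD, B->CD, C->D, D->AB

  step 3 ⇒ step 4: CDABDABBDCDCDABDABBDCD ⇒ D·AB·BD·CD·AB·BD·CD·CD·AB·D·AB·D·AB·BD·CD·AB·BD·CD·CD·AB·D·AB
    A ↦ BD
    B ↦ CD
    C ↦ D
    D ↦ AB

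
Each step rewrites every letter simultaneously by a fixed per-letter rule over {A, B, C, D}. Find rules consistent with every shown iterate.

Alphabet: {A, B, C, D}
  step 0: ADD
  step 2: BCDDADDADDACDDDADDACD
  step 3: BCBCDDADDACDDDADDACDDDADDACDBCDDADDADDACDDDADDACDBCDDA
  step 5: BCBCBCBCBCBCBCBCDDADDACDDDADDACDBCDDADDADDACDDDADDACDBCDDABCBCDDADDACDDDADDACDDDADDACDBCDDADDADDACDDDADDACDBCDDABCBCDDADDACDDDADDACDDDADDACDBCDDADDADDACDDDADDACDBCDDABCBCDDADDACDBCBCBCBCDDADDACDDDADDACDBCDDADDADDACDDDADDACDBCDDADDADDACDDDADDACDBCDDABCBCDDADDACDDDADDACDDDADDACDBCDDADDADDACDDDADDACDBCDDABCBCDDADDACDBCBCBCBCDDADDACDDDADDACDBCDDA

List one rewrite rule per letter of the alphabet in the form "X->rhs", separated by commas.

A->CD, B->BC, C->BC, D->DDA

  step 2 ⇒ step 3: BCDDADDADDACDDDADDACD ⇒ BC·BC·DDA·DDA·CD·DDA·DDA·CD·DDA·DDA·CD·BC·DDA·DDA·DDA·CD·DDA·DDA·CD·BC·DDA
    A ↦ CD
    B ↦ BC
    C ↦ BC
    D ↦ DDA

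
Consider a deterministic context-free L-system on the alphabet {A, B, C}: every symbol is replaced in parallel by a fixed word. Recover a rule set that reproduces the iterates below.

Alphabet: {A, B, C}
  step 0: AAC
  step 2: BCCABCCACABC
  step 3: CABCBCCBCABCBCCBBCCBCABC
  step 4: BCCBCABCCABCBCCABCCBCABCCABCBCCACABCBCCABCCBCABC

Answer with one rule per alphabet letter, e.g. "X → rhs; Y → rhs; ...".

A->CB, B->CA, C->BC

  step 3 ⇒ step 4: CABCBCCBCABCBCCBBCCBCABC ⇒ BC·CB·CA·BC·CA·BC·BC·CA·BC·CB·CA·BC·CA·BC·BC·CA·CA·BC·BC·CA·BC·CB·CA·BC
    A ↦ CB
    B ↦ CA
    C ↦ BC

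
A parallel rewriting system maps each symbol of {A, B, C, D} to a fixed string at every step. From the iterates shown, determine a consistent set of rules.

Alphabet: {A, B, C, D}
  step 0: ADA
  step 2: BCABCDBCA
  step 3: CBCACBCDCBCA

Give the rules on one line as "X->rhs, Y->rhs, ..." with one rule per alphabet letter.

  step 2 ⇒ step 3: BCABCDBCA ⇒ C·B·CA·C·B·CD·C·B·CA
    A ↦ CA
    B ↦ C
    C ↦ B
    D ↦ CD

A->CA, B->C, C->B, D->CD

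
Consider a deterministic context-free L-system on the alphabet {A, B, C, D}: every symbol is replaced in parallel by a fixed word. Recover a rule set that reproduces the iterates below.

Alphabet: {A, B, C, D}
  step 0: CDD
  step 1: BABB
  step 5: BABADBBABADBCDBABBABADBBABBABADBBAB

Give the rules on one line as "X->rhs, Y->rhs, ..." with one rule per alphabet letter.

  step 0 ⇒ step 1: CDD ⇒ BA·B·B
    C ↦ BA
    D ↦ B
    A ↦ AD  (constrained at step 1)
    B ↦ CD  (constrained at step 1)

A->AD, B->CD, C->BA, D->B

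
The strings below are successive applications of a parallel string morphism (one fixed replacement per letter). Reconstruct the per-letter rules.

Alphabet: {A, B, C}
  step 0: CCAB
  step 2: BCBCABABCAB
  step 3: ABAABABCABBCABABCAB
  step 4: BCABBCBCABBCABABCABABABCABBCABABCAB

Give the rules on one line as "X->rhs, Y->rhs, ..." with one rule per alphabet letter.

A->BC, B->AB, C->A

  step 3 ⇒ step 4: ABAABABCABBCABABCAB ⇒ BC·AB·BC·BC·AB·BC·AB·A·BC·AB·AB·A·BC·AB·BC·AB·A·BC·AB
    A ↦ BC
    B ↦ AB
    C ↦ A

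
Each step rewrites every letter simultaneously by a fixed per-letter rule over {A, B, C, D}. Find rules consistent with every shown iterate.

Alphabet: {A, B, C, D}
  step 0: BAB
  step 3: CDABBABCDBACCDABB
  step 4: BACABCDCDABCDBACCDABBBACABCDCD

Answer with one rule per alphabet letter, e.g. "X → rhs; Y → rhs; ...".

A->AB, B->CD, C->B, D->AC

  step 3 ⇒ step 4: CDABBABCDBACCDABB ⇒ B·AC·AB·CD·CD·AB·CD·B·AC·CD·AB·B·B·AC·AB·CD·CD
    A ↦ AB
    B ↦ CD
    C ↦ B
    D ↦ AC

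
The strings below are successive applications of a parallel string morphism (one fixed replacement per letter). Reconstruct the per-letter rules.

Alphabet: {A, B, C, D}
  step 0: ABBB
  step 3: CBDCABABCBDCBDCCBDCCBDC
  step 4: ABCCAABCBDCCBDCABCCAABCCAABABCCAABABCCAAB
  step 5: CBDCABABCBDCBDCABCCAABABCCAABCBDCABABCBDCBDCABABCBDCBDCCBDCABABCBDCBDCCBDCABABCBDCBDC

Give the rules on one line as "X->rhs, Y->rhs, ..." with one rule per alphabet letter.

A->CBD, B->C, C->AB, D->CA

  step 4 ⇒ step 5: ABCCAABCBDCCBDCABCCAABCCAABABCCAABABCCAAB ⇒ CBD·C·AB·AB·CBD·CBD·C·AB·C·CA·AB·AB·C·CA·AB·CBD·C·AB·AB·CBD·CBD·C·AB·AB·CBD·CBD·C·CBD·C·AB·AB·CBD·CBD·C·CBD·C·AB·AB·CBD·CBD·C
    A ↦ CBD
    B ↦ C
    C ↦ AB
    D ↦ CA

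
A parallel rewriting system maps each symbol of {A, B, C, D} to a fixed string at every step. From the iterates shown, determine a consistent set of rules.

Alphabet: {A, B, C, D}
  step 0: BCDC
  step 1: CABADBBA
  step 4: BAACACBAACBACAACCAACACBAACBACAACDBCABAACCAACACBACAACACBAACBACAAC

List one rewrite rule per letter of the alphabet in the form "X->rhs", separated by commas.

A->AC, B->CA, C->BA, D->DB

  step 0 ⇒ step 1: BCDC ⇒ CA·BA·DB·BA
    B ↦ CA
    C ↦ BA
    D ↦ DB
    A ↦ AC  (constrained at step 1)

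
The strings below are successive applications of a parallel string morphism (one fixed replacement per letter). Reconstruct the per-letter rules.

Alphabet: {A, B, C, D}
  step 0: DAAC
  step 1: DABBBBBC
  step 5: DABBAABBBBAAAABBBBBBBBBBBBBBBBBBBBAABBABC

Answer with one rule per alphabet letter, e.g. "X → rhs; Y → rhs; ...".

A->BB, B->A, C->BC, D->DA

  step 0 ⇒ step 1: DAAC ⇒ DA·BB·BB·BC
    A ↦ BB
    C ↦ BC
    D ↦ DA
    B ↦ A  (constrained at step 1)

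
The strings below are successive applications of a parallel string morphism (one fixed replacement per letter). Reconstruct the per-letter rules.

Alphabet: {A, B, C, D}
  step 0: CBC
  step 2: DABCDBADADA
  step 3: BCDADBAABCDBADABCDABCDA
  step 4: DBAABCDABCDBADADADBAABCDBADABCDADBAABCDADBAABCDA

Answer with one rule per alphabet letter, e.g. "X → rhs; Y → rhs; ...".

A->DA, B->DBA, C->A, D->BC

  step 3 ⇒ step 4: BCDADBAABCDBADABCDABCDA ⇒ DBA·A·BC·DA·BC·DBA·DA·DA·DBA·A·BC·DBA·DA·BC·DA·DBA·A·BC·DA·DBA·A·BC·DA
    A ↦ DA
    B ↦ DBA
    C ↦ A
    D ↦ BC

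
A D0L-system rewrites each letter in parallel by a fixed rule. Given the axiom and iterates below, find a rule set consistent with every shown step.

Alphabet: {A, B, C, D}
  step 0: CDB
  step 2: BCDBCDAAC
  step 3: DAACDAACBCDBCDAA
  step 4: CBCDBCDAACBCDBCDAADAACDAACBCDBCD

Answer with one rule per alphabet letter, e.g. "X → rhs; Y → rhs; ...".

  step 3 ⇒ step 4: DAACDAACBCDBCDAA ⇒ C·BCD·BCD·AA·C·BCD·BCD·AA·D·AA·C·D·AA·C·BCD·BCD
    A ↦ BCD
    B ↦ D
    C ↦ AA
    D ↦ C

A->BCD, B->D, C->AA, D->C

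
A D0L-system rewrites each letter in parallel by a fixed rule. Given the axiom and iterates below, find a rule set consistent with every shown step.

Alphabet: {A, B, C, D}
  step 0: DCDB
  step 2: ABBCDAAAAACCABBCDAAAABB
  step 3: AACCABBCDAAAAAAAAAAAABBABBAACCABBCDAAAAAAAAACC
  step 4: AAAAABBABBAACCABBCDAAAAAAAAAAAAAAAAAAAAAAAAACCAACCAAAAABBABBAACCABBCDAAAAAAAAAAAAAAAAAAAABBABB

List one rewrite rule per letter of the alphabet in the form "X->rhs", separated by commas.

A->AA, B->C, C->ABB, D->CDA

  step 3 ⇒ step 4: AACCABBCDAAAAAAAAAAAABBABBAACCABBCDAAAAAAAAACC ⇒ AA·AA·ABB·ABB·AA·C·C·ABB·CDA·AA·AA·AA·AA·AA·AA·AA·AA·AA·AA·AA·AA·C·C·AA·C·C·AA·AA·ABB·ABB·AA·C·C·ABB·CDA·AA·AA·AA·AA·AA·AA·AA·AA·AA·ABB·ABB
    A ↦ AA
    B ↦ C
    C ↦ ABB
    D ↦ CDA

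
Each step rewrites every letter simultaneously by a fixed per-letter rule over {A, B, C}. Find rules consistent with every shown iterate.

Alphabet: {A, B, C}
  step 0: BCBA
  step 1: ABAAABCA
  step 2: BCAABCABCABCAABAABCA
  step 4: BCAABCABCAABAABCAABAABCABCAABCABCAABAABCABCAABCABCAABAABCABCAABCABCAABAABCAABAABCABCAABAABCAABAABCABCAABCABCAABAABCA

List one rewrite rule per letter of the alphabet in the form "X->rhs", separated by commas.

  step 1 ⇒ step 2: ABAAABCA ⇒ BCA·A·BCA·BCA·BCA·A·BAA·BCA
    A ↦ BCA
    B ↦ A
    C ↦ BAA

A->BCA, B->A, C->BAA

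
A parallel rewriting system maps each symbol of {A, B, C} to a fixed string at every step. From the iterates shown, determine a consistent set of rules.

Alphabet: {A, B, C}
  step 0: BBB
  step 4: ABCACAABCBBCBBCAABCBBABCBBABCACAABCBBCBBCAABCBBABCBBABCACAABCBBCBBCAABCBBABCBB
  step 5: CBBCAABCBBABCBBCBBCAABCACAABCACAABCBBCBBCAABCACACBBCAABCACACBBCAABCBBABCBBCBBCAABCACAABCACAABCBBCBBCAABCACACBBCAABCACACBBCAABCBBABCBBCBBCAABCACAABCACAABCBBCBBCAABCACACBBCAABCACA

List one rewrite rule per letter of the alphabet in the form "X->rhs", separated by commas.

A->CBB, B->CA, C->AB

  step 4 ⇒ step 5: ABCACAABCBBCBBCAABCBBABCBBABCACAABCBBCBBCAABCBBABCBBABCACAABCBBCBBCAABCBBABCBB ⇒ CBB·CA·AB·CBB·AB·CBB·CBB·CA·AB·CA·CA·AB·CA·CA·AB·CBB·CBB·CA·AB·CA·CA·CBB·CA·AB·CA·CA·CBB·CA·AB·CBB·AB·CBB·CBB·CA·AB·CA·CA·AB·CA·CA·AB·CBB·CBB·CA·AB·CA·CA·CBB·CA·AB·CA·CA·CBB·CA·AB·CBB·AB·CBB·CBB·CA·AB·CA·CA·AB·CA·CA·AB·CBB·CBB·CA·AB·CA·CA·CBB·CA·AB·CA·CA
    A ↦ CBB
    B ↦ CA
    C ↦ AB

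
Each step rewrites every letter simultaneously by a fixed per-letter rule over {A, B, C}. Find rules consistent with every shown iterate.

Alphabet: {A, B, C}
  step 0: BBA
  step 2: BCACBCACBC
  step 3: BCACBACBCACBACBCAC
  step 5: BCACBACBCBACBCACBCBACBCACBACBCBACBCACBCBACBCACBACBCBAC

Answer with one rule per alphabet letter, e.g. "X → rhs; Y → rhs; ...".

A->B, B->BC, C->AC

  step 2 ⇒ step 3: BCACBCACBC ⇒ BC·AC·B·AC·BC·AC·B·AC·BC·AC
    A ↦ B
    B ↦ BC
    C ↦ AC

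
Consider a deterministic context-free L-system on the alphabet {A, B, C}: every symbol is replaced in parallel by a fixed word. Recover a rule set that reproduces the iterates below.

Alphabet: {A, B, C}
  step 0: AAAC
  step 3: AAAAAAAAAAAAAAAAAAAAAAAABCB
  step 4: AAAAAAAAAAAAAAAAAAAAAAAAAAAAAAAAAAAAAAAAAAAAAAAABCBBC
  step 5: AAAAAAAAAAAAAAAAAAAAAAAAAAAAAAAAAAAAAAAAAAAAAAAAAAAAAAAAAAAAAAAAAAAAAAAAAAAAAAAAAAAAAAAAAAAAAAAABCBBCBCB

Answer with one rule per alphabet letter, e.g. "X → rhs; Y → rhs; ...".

  step 4 ⇒ step 5: AAAAAAAAAAAAAAAAAAAAAAAAAAAAAAAAAAAAAAAAAAAAAAAABCBBC ⇒ AA·AA·AA·AA·AA·AA·AA·AA·AA·AA·AA·AA·AA·AA·AA·AA·AA·AA·AA·AA·AA·AA·AA·AA·AA·AA·AA·AA·AA·AA·AA·AA·AA·AA·AA·AA·AA·AA·AA·AA·AA·AA·AA·AA·AA·AA·AA·AA·BC·B·BC·BC·B
    A ↦ AA
    B ↦ BC
    C ↦ B

A->AA, B->BC, C->B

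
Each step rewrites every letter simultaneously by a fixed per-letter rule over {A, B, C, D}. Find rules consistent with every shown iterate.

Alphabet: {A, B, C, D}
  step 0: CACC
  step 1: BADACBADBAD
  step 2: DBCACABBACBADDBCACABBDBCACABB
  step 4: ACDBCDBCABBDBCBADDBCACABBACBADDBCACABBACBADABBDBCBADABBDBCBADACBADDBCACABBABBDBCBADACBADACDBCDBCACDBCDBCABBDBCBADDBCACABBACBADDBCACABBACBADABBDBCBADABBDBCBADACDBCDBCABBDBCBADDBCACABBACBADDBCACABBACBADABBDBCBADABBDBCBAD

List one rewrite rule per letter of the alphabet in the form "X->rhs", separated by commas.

  step 1 ⇒ step 2: BADACBADBAD ⇒ DBC·AC·ABB·AC·BAD·DBC·AC·ABB·DBC·AC·ABB
    A ↦ AC
    B ↦ DBC
    C ↦ BAD
    D ↦ ABB

A->AC, B->DBC, C->BAD, D->ABB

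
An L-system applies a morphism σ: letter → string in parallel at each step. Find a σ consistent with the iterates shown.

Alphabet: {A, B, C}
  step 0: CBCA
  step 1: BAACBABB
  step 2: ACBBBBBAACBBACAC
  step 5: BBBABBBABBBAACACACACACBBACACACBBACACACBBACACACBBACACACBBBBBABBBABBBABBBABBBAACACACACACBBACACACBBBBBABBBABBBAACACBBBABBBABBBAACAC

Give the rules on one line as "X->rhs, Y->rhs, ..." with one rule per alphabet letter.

  step 1 ⇒ step 2: BAACBABB ⇒ AC·BB·BB·BA·AC·BB·AC·AC
    A ↦ BB
    B ↦ AC
    C ↦ BA

A->BB, B->AC, C->BA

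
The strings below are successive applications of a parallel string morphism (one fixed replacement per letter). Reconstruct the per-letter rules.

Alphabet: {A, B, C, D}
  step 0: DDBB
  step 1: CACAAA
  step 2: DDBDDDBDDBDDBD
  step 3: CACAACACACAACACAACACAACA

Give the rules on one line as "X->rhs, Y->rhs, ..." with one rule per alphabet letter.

  step 2 ⇒ step 3: DDBDDDBDDBDDBD ⇒ CA·CA·A·CA·CA·CA·A·CA·CA·A·CA·CA·A·CA
    B ↦ A
    D ↦ CA
  step 1 ⇒ step 2: CACAAA ⇒ D·DBD·D·DBD·DBD·DBD
    A ↦ DBD
  step 1 ⇒ step 2: CACAAA ⇒ D·DBD·D·DBD·DBD·DBD
    C ↦ D

A->DBD, B->A, C->D, D->CA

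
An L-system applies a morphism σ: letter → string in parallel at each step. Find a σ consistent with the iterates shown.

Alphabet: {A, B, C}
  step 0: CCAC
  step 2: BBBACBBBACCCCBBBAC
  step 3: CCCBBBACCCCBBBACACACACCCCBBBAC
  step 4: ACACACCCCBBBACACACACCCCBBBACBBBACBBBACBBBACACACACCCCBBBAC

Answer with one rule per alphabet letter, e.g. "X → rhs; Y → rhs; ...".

A->BBB, B->C, C->AC

  step 3 ⇒ step 4: CCCBBBACCCCBBBACACACACCCCBBBAC ⇒ AC·AC·AC·C·C·C·BBB·AC·AC·AC·AC·C·C·C·BBB·AC·BBB·AC·BBB·AC·BBB·AC·AC·AC·AC·C·C·C·BBB·AC
    A ↦ BBB
    B ↦ C
    C ↦ AC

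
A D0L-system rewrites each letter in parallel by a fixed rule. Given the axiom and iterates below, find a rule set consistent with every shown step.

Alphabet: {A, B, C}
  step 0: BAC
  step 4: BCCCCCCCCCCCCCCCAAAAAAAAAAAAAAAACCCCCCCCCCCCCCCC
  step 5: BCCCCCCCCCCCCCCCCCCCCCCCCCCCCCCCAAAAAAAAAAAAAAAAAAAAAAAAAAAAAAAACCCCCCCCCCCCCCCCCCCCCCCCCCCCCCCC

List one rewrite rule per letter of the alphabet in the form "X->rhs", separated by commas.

A->AA, B->BC, C->CC

  step 4 ⇒ step 5: BCCCCCCCCCCCCCCCAAAAAAAAAAAAAAAACCCCCCCCCCCCCCCC ⇒ BC·CC·CC·CC·CC·CC·CC·CC·CC·CC·CC·CC·CC·CC·CC·CC·AA·AA·AA·AA·AA·AA·AA·AA·AA·AA·AA·AA·AA·AA·AA·AA·CC·CC·CC·CC·CC·CC·CC·CC·CC·CC·CC·CC·CC·CC·CC·CC
    A ↦ AA
    B ↦ BC
    C ↦ CC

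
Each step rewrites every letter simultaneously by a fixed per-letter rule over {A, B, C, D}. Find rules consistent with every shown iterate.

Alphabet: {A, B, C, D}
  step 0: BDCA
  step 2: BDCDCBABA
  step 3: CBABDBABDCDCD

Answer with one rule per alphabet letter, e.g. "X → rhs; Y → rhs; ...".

  step 2 ⇒ step 3: BDCDCBABA ⇒ C·BA·BD·BA·BD·C·D·C·D
    A ↦ D
    B ↦ C
    C ↦ BD
    D ↦ BA

A->D, B->C, C->BD, D->BA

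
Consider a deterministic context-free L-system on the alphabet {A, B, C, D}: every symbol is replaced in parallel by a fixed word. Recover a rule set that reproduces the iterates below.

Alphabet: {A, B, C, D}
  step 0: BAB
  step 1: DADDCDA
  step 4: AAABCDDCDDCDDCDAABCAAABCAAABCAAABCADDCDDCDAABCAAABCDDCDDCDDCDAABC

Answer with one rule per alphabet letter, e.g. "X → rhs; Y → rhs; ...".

A->DDC, B->DA, C->ABC, D->A

  step 0 ⇒ step 1: BAB ⇒ DA·DDC·DA
    A ↦ DDC
    B ↦ DA
    C ↦ ABC  (constrained at step 1)
    D ↦ A  (constrained at step 1)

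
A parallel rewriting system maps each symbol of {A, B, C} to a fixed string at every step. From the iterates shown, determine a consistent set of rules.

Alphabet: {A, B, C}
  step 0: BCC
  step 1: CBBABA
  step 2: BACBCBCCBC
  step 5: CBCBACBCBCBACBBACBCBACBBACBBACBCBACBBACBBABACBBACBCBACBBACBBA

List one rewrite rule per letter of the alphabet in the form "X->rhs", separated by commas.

  step 1 ⇒ step 2: CBBABA ⇒ BA·CB·CB·C·CB·C
    A ↦ C
    B ↦ CB
    C ↦ BA

A->C, B->CB, C->BA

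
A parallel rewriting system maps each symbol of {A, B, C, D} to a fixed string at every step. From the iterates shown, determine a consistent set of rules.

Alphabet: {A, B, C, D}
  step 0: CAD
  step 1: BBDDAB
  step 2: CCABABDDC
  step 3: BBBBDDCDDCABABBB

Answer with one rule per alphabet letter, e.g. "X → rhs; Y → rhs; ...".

A->DD, B->C, C->BB, D->AB

  step 2 ⇒ step 3: CCABABDDC ⇒ BB·BB·DD·C·DD·C·AB·AB·BB
    A ↦ DD
    B ↦ C
    C ↦ BB
    D ↦ AB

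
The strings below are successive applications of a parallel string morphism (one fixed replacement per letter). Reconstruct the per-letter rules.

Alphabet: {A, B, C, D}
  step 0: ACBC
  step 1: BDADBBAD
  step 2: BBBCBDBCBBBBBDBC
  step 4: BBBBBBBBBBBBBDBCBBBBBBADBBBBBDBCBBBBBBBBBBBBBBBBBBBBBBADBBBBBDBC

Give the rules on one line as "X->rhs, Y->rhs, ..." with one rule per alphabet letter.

A->BD, B->BB, C->AD, D->BC

  step 1 ⇒ step 2: BDADBBAD ⇒ BB·BC·BD·BC·BB·BB·BD·BC
    A ↦ BD
    B ↦ BB
    D ↦ BC
  step 0 ⇒ step 1: ACBC ⇒ BD·AD·BB·AD
    C ↦ AD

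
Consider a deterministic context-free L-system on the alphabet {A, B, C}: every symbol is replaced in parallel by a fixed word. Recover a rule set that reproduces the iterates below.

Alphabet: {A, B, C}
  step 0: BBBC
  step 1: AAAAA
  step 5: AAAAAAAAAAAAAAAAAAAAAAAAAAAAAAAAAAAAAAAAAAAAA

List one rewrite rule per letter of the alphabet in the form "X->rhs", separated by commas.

A->CB, B->A, C->AA

  step 0 ⇒ step 1: BBBC ⇒ A·A·A·AA
    B ↦ A
    C ↦ AA
    A ↦ CB  (constrained at step 1)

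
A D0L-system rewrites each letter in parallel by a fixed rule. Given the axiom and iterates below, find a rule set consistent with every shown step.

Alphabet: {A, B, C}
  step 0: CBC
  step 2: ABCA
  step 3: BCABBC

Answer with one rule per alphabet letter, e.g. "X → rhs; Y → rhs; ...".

  step 2 ⇒ step 3: ABCA ⇒ BC·A·B·BC
    A ↦ BC
    B ↦ A
    C ↦ B

A->BC, B->A, C->B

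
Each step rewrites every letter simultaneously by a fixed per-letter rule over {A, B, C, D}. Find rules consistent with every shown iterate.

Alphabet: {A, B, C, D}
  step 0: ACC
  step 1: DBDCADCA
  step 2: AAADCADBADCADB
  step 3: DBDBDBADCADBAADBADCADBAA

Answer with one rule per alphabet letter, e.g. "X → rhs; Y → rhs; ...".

  step 2 ⇒ step 3: AAADCADBADCADB ⇒ DB·DB·DB·A·DCA·DB·A·A·DB·A·DCA·DB·A·A
    A ↦ DB
    B ↦ A
    C ↦ DCA
    D ↦ A

A->DB, B->A, C->DCA, D->A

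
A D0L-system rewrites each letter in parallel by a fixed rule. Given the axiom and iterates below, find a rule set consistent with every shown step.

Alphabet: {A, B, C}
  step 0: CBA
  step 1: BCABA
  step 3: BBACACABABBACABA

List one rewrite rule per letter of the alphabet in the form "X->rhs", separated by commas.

A->BA, B->CA, C->B

  step 0 ⇒ step 1: CBA ⇒ B·CA·BA
    A ↦ BA
    B ↦ CA
    C ↦ B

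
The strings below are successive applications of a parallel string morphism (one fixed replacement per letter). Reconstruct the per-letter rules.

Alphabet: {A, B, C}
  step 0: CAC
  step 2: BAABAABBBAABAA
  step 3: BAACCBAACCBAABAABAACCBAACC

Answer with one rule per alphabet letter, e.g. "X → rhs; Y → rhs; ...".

A->C, B->BAA, C->BB

  step 2 ⇒ step 3: BAABAABBBAABAA ⇒ BAA·C·C·BAA·C·C·BAA·BAA·BAA·C·C·BAA·C·C
    A ↦ C
    B ↦ BAA
    C ↦ BB  (constrained at step 0)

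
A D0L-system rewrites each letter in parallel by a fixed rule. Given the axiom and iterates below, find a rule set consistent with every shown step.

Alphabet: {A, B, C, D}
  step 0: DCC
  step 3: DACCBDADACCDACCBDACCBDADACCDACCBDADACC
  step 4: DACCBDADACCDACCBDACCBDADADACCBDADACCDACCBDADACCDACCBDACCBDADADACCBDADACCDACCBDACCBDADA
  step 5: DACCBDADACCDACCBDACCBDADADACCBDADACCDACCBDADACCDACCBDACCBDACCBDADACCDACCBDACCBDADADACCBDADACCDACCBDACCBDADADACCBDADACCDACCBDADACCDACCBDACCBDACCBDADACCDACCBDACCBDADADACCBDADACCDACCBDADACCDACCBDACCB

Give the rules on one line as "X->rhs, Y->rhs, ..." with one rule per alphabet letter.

A->CB, B->CC, C->DA, D->DAC

  step 4 ⇒ step 5: DACCBDADACCDACCBDACCBDADADACCBDADACCDACCBDADACCDACCBDACCBDADADACCBDADACCDACCBDACCBDADA ⇒ DAC·CB·DA·DA·CC·DAC·CB·DAC·CB·DA·DA·DAC·CB·DA·DA·CC·DAC·CB·DA·DA·CC·DAC·CB·DAC·CB·DAC·CB·DA·DA·CC·DAC·CB·DAC·CB·DA·DA·DAC·CB·DA·DA·CC·DAC·CB·DAC·CB·DA·DA·DAC·CB·DA·DA·CC·DAC·CB·DA·DA·CC·DAC·CB·DAC·CB·DAC·CB·DA·DA·CC·DAC·CB·DAC·CB·DA·DA·DAC·CB·DA·DA·CC·DAC·CB·DA·DA·CC·DAC·CB·DAC·CB
    A ↦ CB
    B ↦ CC
    C ↦ DA
    D ↦ DAC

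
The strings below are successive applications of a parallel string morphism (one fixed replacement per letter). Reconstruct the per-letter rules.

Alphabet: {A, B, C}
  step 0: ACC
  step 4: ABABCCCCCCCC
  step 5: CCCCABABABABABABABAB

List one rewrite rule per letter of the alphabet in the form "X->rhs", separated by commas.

A->C, B->C, C->AB

  step 4 ⇒ step 5: ABABCCCCCCCC ⇒ C·C·C·C·AB·AB·AB·AB·AB·AB·AB·AB
    A ↦ C
    B ↦ C
    C ↦ AB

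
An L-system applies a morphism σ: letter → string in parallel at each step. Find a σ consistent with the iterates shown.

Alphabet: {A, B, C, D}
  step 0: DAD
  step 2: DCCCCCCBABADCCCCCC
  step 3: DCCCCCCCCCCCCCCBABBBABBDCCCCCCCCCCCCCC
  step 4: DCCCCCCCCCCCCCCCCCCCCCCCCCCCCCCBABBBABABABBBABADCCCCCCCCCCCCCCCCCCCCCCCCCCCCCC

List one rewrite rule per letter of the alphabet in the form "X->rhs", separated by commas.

  step 3 ⇒ step 4: DCCCCCCCCCCCCCCBABBBABBDCCCCCCCCCCCCCC ⇒ DCC·CC·CC·CC·CC·CC·CC·CC·CC·CC·CC·CC·CC·CC·CC·BA·BB·BA·BA·BA·BB·BA·BA·DCC·CC·CC·CC·CC·CC·CC·CC·CC·CC·CC·CC·CC·CC·CC
    A ↦ BB
    B ↦ BA
    C ↦ CC
    D ↦ DCC

A->BB, B->BA, C->CC, D->DCC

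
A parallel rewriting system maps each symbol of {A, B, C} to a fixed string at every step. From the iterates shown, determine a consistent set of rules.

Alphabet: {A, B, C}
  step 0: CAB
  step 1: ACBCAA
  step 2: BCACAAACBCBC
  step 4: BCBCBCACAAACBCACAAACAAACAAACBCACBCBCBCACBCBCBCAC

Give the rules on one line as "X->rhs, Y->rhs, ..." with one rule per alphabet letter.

  step 1 ⇒ step 2: ACBCAA ⇒ BC·AC·AA·AC·BC·BC
    A ↦ BC
    B ↦ AA
    C ↦ AC

A->BC, B->AA, C->AC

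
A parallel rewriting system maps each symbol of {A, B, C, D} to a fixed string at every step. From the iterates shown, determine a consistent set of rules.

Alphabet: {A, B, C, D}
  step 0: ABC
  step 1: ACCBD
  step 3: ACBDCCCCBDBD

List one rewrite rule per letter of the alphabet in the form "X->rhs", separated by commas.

A->AC, B->C, C->BD, D->C

  step 0 ⇒ step 1: ABC ⇒ AC·C·BD
    A ↦ AC
    B ↦ C
    C ↦ BD
    D ↦ C  (constrained at step 1)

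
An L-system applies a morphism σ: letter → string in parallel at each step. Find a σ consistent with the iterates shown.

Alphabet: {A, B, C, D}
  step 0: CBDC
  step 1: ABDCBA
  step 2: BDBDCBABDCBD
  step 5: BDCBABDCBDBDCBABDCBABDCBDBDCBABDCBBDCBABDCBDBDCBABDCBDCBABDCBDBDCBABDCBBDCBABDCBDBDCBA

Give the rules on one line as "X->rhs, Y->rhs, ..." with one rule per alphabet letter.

A->BD, B->BDC, C->A, D->B

  step 1 ⇒ step 2: ABDCBA ⇒ BD·BDC·B·A·BDC·BD
    A ↦ BD
    B ↦ BDC
    C ↦ A
    D ↦ B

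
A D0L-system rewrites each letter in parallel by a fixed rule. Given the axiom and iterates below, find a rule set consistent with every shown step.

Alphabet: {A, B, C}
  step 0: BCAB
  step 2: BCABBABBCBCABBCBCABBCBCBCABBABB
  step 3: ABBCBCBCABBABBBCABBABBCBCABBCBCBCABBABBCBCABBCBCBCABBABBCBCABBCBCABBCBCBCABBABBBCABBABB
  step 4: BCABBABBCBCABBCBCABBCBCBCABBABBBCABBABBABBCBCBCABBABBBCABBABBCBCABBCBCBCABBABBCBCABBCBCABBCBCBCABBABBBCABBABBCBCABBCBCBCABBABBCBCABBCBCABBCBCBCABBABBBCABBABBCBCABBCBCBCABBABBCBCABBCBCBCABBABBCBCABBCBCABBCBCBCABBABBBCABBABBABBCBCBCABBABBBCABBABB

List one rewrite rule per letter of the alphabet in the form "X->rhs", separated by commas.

A->BC, B->ABB, C->CBC

  step 3 ⇒ step 4: ABBCBCBCABBABBBCABBABBCBCABBCBCBCABBABBCBCABBCBCBCABBABBCBCABBCBCABBCBCBCABBABBBCABBABB ⇒ BC·ABB·ABB·CBC·ABB·CBC·ABB·CBC·BC·ABB·ABB·BC·ABB·ABB·ABB·CBC·BC·ABB·ABB·BC·ABB·ABB·CBC·ABB·CBC·BC·ABB·ABB·CBC·ABB·CBC·ABB·CBC·BC·ABB·ABB·BC·ABB·ABB·CBC·ABB·CBC·BC·ABB·ABB·CBC·ABB·CBC·ABB·CBC·BC·ABB·ABB·BC·ABB·ABB·CBC·ABB·CBC·BC·ABB·ABB·CBC·ABB·CBC·BC·ABB·ABB·CBC·ABB·CBC·ABB·CBC·BC·ABB·ABB·BC·ABB·ABB·ABB·CBC·BC·ABB·ABB·BC·ABB·ABB
    A ↦ BC
    B ↦ ABB
    C ↦ CBC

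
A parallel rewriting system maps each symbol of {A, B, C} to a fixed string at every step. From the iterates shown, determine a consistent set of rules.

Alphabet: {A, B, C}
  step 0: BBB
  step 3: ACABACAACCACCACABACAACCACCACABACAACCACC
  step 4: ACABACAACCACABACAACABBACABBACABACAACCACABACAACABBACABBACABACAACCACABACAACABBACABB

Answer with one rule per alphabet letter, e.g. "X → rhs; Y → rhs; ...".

  step 3 ⇒ step 4: ACABACAACCACCACABACAACCACCACABACAACCACC ⇒ ACA·B·ACA·ACC·ACA·B·ACA·ACA·B·B·ACA·B·B·ACA·B·ACA·ACC·ACA·B·ACA·ACA·B·B·ACA·B·B·ACA·B·ACA·ACC·ACA·B·ACA·ACA·B·B·ACA·B·B
    A ↦ ACA
    B ↦ ACC
    C ↦ B

A->ACA, B->ACC, C->B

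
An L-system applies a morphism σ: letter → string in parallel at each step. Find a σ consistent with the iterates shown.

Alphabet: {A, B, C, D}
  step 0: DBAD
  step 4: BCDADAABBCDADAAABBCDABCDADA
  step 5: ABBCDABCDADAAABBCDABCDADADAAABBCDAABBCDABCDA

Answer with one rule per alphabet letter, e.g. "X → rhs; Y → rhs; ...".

A->DA, B->A, C->B, D->BC

  step 4 ⇒ step 5: BCDADAABBCDADAAABBCDABCDADA ⇒ A·B·BC·DA·BC·DA·DA·A·A·B·BC·DA·BC·DA·DA·DA·A·A·B·BC·DA·A·B·BC·DA·BC·DA
    A ↦ DA
    B ↦ A
    C ↦ B
    D ↦ BC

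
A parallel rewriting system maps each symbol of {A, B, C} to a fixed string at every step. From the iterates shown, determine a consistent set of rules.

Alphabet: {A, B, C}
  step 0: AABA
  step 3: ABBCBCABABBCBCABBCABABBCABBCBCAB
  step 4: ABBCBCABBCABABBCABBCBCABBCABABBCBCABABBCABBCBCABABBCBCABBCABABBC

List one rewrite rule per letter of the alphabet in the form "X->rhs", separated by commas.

  step 3 ⇒ step 4: ABBCBCABABBCBCABBCABABBCABBCBCAB ⇒ AB·BC·BC·AB·BC·AB·AB·BC·AB·BC·BC·AB·BC·AB·AB·BC·BC·AB·AB·BC·AB·BC·BC·AB·AB·BC·BC·AB·BC·AB·AB·BC
    A ↦ AB
    B ↦ BC
    C ↦ AB

A->AB, B->BC, C->AB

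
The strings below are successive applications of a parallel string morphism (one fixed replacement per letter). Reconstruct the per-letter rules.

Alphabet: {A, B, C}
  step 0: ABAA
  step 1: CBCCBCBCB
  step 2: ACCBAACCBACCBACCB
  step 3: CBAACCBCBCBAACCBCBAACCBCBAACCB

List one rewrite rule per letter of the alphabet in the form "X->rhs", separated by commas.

A->CB, B->CCB, C->A

  step 2 ⇒ step 3: ACCBAACCBACCBACCB ⇒ CB·A·A·CCB·CB·CB·A·A·CCB·CB·A·A·CCB·CB·A·A·CCB
    A ↦ CB
    B ↦ CCB
    C ↦ A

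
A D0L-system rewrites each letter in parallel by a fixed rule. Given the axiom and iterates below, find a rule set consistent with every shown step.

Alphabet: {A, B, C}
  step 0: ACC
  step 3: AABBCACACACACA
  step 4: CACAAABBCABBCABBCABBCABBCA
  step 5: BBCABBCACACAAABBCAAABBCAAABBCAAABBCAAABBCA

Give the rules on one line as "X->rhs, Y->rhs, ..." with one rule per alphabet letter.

  step 4 ⇒ step 5: CACAAABBCABBCABBCABBCABBCA ⇒ BB·CA·BB·CA·CA·CA·A·A·BB·CA·A·A·BB·CA·A·A·BB·CA·A·A·BB·CA·A·A·BB·CA
    A ↦ CA
    B ↦ A
    C ↦ BB

A->CA, B->A, C->BB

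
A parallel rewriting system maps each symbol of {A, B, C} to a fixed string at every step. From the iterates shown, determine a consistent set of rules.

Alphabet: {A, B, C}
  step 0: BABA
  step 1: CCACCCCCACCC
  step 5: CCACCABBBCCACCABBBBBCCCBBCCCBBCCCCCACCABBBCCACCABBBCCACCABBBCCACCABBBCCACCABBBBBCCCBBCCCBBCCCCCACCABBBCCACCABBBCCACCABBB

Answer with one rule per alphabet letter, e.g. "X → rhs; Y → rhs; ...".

  step 0 ⇒ step 1: BABA ⇒ CCA·CCC·CCA·CCC
    A ↦ CCC
    B ↦ CCA
    C ↦ B  (constrained at step 1)

A->CCC, B->CCA, C->B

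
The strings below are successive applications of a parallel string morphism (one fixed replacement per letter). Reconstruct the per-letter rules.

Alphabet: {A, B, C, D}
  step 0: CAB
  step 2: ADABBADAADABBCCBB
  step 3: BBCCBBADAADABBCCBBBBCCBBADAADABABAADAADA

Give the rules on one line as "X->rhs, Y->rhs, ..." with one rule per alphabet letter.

A->BB, B->ADA, C->BA, D->CC

  step 2 ⇒ step 3: ADABBADAADABBCCBB ⇒ BB·CC·BB·ADA·ADA·BB·CC·BB·BB·CC·BB·ADA·ADA·BA·BA·ADA·ADA
    A ↦ BB
    B ↦ ADA
    C ↦ BA
    D ↦ CC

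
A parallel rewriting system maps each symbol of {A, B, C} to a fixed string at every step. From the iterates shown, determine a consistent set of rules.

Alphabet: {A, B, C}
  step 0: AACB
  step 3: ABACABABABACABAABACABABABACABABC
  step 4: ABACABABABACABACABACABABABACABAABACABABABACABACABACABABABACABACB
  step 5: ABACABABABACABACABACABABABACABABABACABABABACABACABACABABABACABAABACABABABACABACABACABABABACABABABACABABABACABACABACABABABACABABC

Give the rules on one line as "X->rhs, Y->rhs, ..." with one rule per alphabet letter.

  step 4 ⇒ step 5: ABACABABABACABACABACABABABACABAABACABABABACABACABACABABABACABACB ⇒ ABA·C·ABA·B·ABA·C·ABA·C·ABA·C·ABA·B·ABA·C·ABA·B·ABA·C·ABA·B·ABA·C·ABA·C·ABA·C·ABA·B·ABA·C·ABA·ABA·C·ABA·B·ABA·C·ABA·C·ABA·C·ABA·B·ABA·C·ABA·B·ABA·C·ABA·B·ABA·C·ABA·C·ABA·C·ABA·B·ABA·C·ABA·B·C
    A ↦ ABA
    B ↦ C
    C ↦ B

A->ABA, B->C, C->B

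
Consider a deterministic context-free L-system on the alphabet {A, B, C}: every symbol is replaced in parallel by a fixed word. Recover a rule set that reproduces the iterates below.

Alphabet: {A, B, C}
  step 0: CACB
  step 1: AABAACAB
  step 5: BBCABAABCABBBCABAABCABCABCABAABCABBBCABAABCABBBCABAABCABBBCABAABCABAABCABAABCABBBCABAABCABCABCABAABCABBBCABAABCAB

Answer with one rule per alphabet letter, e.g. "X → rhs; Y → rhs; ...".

A->B, B->CAB, C->AA

  step 0 ⇒ step 1: CACB ⇒ AA·B·AA·CAB
    A ↦ B
    B ↦ CAB
    C ↦ AA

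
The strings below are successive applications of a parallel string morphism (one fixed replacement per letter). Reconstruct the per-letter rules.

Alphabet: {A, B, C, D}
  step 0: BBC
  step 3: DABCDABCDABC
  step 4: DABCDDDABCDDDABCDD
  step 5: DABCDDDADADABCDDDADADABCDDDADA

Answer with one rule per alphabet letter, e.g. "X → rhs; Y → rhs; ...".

A->BC, B->D, C->D, D->DA

  step 4 ⇒ step 5: DABCDDDABCDDDABCDD ⇒ DA·BC·D·D·DA·DA·DA·BC·D·D·DA·DA·DA·BC·D·D·DA·DA
    A ↦ BC
    B ↦ D
    C ↦ D
    D ↦ DA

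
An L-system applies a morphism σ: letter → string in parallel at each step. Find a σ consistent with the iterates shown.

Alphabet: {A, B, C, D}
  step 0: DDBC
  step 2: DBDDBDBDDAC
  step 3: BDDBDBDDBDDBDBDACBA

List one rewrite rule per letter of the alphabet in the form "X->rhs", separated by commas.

A->AC, B->D, C->BA, D->BD

  step 2 ⇒ step 3: DBDDBDBDDAC ⇒ BD·D·BD·BD·D·BD·D·BD·BD·AC·BA
    A ↦ AC
    B ↦ D
    C ↦ BA
    D ↦ BD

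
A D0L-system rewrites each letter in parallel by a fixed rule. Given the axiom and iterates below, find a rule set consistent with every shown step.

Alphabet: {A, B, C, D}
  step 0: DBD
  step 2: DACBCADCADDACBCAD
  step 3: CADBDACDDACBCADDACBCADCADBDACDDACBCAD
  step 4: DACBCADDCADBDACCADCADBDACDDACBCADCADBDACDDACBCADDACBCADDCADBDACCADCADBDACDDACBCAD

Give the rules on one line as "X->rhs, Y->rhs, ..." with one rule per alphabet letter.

  step 3 ⇒ step 4: CADBDACDDACBCADDACBCADCADBDACDDACBCAD ⇒ DAC·B·CAD·D·CAD·B·DAC·CAD·CAD·B·DAC·D·DAC·B·CAD·CAD·B·DAC·D·DAC·B·CAD·DAC·B·CAD·D·CAD·B·DAC·CAD·CAD·B·DAC·D·DAC·B·CAD
    A ↦ B
    B ↦ D
    C ↦ DAC
    D ↦ CAD

A->B, B->D, C->DAC, D->CAD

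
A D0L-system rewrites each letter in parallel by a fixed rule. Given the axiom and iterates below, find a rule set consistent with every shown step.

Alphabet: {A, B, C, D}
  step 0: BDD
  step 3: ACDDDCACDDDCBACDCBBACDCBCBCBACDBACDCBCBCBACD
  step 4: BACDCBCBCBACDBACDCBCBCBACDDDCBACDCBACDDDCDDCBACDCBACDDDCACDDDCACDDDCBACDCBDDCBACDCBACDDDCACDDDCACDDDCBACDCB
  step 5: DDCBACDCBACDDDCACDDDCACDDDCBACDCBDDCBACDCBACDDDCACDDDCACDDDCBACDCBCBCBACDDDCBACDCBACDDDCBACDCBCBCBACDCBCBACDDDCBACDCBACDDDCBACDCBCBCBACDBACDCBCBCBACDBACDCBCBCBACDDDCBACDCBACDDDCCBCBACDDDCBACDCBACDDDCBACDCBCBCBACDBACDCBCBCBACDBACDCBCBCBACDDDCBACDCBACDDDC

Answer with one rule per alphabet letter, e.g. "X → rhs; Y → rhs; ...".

  step 4 ⇒ step 5: BACDCBCBCBACDBACDCBCBCBACDDDCBACDCBACDDDCDDCBACDCBACDDDCACDDDCACDDDCBACDCBDDCBACDCBACDDDCACDDDCACDDDCBACDCB ⇒ DDC·B·ACD·CB·ACD·DDC·ACD·DDC·ACD·DDC·B·ACD·CB·DDC·B·ACD·CB·ACD·DDC·ACD·DDC·ACD·DDC·B·ACD·CB·CB·CB·ACD·DDC·B·ACD·CB·ACD·DDC·B·ACD·CB·CB·CB·ACD·CB·CB·ACD·DDC·B·ACD·CB·ACD·DDC·B·ACD·CB·CB·CB·ACD·B·ACD·CB·CB·CB·ACD·B·ACD·CB·CB·CB·ACD·DDC·B·ACD·CB·ACD·DDC·CB·CB·ACD·DDC·B·ACD·CB·ACD·DDC·B·ACD·CB·CB·CB·ACD·B·ACD·CB·CB·CB·ACD·B·ACD·CB·CB·CB·ACD·DDC·B·ACD·CB·ACD·DDC
    A ↦ B
    B ↦ DDC
    C ↦ ACD
    D ↦ CB

A->B, B->DDC, C->ACD, D->CB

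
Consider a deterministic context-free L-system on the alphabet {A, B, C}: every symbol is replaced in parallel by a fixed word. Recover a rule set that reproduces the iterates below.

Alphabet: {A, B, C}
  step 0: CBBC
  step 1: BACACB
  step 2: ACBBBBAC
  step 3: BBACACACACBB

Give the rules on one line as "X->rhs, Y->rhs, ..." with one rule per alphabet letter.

A->B, B->AC, C->B

  step 2 ⇒ step 3: ACBBBBAC ⇒ B·B·AC·AC·AC·AC·B·B
    A ↦ B
    B ↦ AC
    C ↦ B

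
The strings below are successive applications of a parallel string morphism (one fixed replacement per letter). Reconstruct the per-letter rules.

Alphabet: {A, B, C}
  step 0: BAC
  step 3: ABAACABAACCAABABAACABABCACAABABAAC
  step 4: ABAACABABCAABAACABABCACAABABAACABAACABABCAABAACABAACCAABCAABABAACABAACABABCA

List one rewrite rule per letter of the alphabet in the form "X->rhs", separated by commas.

  step 3 ⇒ step 4: ABAACABAACCAABABAACABABCACAABABAAC ⇒ AB·AAC·AB·AB·CA·AB·AAC·AB·AB·CA·CA·AB·AB·AAC·AB·AAC·AB·AB·CA·AB·AAC·AB·AAC·CA·AB·CA·AB·AB·AAC·AB·AAC·AB·AB·CA
    A ↦ AB
    B ↦ AAC
    C ↦ CA

A->AB, B->AAC, C->CA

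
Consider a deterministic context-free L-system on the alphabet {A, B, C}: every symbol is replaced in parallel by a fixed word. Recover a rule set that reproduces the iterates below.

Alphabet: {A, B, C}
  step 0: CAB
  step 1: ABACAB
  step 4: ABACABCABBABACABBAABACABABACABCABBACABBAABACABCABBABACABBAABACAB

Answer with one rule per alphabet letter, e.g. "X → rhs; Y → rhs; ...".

  step 0 ⇒ step 1: CAB ⇒ A·BA·CAB
    A ↦ BA
    B ↦ CAB
    C ↦ A

A->BA, B->CAB, C->A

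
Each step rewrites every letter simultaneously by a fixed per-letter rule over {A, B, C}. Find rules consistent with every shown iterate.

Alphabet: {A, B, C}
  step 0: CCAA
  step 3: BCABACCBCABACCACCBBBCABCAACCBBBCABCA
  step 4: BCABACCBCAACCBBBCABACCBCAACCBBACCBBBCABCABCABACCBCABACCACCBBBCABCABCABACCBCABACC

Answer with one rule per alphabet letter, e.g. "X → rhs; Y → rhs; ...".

  step 3 ⇒ step 4: BCABACCBCABACCACCBBBCABCAACCBBBCABCA ⇒ BCA·B·ACC·BCA·ACC·B·B·BCA·B·ACC·BCA·ACC·B·B·ACC·B·B·BCA·BCA·BCA·B·ACC·BCA·B·ACC·ACC·B·B·BCA·BCA·BCA·B·ACC·BCA·B·ACC
    A ↦ ACC
    B ↦ BCA
    C ↦ B

A->ACC, B->BCA, C->B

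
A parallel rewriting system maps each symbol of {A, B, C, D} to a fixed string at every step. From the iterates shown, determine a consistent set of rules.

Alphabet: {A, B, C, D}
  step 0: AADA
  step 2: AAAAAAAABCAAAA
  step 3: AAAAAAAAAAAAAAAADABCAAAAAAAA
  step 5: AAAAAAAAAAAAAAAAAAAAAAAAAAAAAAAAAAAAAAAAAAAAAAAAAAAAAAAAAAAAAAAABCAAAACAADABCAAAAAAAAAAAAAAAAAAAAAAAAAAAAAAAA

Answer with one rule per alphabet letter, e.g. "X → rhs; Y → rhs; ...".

A->AA, B->DA, C->BC, D->C

  step 2 ⇒ step 3: AAAAAAAABCAAAA ⇒ AA·AA·AA·AA·AA·AA·AA·AA·DA·BC·AA·AA·AA·AA
    A ↦ AA
    B ↦ DA
    C ↦ BC
    D ↦ C  (constrained at step 0)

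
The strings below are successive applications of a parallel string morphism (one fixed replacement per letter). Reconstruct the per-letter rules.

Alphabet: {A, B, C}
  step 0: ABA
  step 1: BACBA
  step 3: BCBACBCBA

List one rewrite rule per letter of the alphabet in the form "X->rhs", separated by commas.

A->BA, B->C, C->B

  step 0 ⇒ step 1: ABA ⇒ BA·C·BA
    A ↦ BA
    B ↦ C
    C ↦ B  (constrained at step 1)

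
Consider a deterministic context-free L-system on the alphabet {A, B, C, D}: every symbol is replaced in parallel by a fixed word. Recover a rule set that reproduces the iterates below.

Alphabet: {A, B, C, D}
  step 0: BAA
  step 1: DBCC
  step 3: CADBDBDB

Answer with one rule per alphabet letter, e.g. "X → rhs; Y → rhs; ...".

  step 0 ⇒ step 1: BAA ⇒ DB·C·C
    A ↦ C
    B ↦ DB
    C ↦ B  (constrained at step 1)
    D ↦ A  (constrained at step 1)

A->C, B->DB, C->B, D->A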